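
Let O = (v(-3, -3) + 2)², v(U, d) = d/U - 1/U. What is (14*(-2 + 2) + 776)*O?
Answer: 77600/9 ≈ 8622.2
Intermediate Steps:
v(U, d) = -1/U + d/U
O = 100/9 (O = ((-1 - 3)/(-3) + 2)² = (-⅓*(-4) + 2)² = (4/3 + 2)² = (10/3)² = 100/9 ≈ 11.111)
(14*(-2 + 2) + 776)*O = (14*(-2 + 2) + 776)*(100/9) = (14*0 + 776)*(100/9) = (0 + 776)*(100/9) = 776*(100/9) = 77600/9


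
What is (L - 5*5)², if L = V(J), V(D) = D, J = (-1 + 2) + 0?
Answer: 576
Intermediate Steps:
J = 1 (J = 1 + 0 = 1)
L = 1
(L - 5*5)² = (1 - 5*5)² = (1 - 25)² = (-24)² = 576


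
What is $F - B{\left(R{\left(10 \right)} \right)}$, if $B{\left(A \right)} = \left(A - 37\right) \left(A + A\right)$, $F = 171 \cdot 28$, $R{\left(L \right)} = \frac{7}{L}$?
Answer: $\frac{241941}{50} \approx 4838.8$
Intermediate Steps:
$F = 4788$
$B{\left(A \right)} = 2 A \left(-37 + A\right)$ ($B{\left(A \right)} = \left(A - 37\right) 2 A = \left(-37 + A\right) 2 A = 2 A \left(-37 + A\right)$)
$F - B{\left(R{\left(10 \right)} \right)} = 4788 - 2 \cdot \frac{7}{10} \left(-37 + \frac{7}{10}\right) = 4788 - 2 \cdot \frac{7}{10} \left(- \frac{363}{10}\right) = 4788 - - \frac{2541}{50} = 4788 + \frac{2541}{50} = \frac{241941}{50}$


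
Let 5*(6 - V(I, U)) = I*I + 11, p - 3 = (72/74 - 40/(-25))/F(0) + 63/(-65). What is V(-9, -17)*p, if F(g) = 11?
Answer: -3714544/132275 ≈ -28.082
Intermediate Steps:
p = 59912/26455 (p = 3 + ((72/74 - 40/(-25))/11 + 63/(-65)) = 3 + ((72*(1/74) - 40*(-1/25))*(1/11) + 63*(-1/65)) = 3 + ((36/37 + 8/5)*(1/11) - 63/65) = 3 + ((476/185)*(1/11) - 63/65) = 3 + (476/2035 - 63/65) = 3 - 19453/26455 = 59912/26455 ≈ 2.2647)
V(I, U) = 19/5 - I²/5 (V(I, U) = 6 - (I*I + 11)/5 = 6 - (I² + 11)/5 = 6 - (11 + I²)/5 = 6 + (-11/5 - I²/5) = 19/5 - I²/5)
V(-9, -17)*p = (19/5 - ⅕*(-9)²)*(59912/26455) = (19/5 - ⅕*81)*(59912/26455) = (19/5 - 81/5)*(59912/26455) = -62/5*59912/26455 = -3714544/132275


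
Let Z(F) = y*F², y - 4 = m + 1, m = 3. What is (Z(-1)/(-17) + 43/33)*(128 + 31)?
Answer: 24751/187 ≈ 132.36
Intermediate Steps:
y = 8 (y = 4 + (3 + 1) = 4 + 4 = 8)
Z(F) = 8*F²
(Z(-1)/(-17) + 43/33)*(128 + 31) = ((8*(-1)²)/(-17) + 43/33)*(128 + 31) = ((8*1)*(-1/17) + 43*(1/33))*159 = (8*(-1/17) + 43/33)*159 = (-8/17 + 43/33)*159 = (467/561)*159 = 24751/187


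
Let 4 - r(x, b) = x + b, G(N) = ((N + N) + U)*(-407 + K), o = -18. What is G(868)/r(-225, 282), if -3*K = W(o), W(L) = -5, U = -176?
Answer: 632320/53 ≈ 11931.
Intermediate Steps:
K = 5/3 (K = -⅓*(-5) = 5/3 ≈ 1.6667)
G(N) = 214016/3 - 2432*N/3 (G(N) = ((N + N) - 176)*(-407 + 5/3) = (2*N - 176)*(-1216/3) = (-176 + 2*N)*(-1216/3) = 214016/3 - 2432*N/3)
r(x, b) = 4 - b - x (r(x, b) = 4 - (x + b) = 4 - (b + x) = 4 + (-b - x) = 4 - b - x)
G(868)/r(-225, 282) = (214016/3 - 2432/3*868)/(4 - 1*282 - 1*(-225)) = (214016/3 - 2110976/3)/(4 - 282 + 225) = -632320/(-53) = -632320*(-1/53) = 632320/53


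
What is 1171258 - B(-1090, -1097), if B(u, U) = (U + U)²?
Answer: -3642378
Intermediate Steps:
B(u, U) = 4*U² (B(u, U) = (2*U)² = 4*U²)
1171258 - B(-1090, -1097) = 1171258 - 4*(-1097)² = 1171258 - 4*1203409 = 1171258 - 1*4813636 = 1171258 - 4813636 = -3642378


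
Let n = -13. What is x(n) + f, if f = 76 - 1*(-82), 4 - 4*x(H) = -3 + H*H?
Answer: 235/2 ≈ 117.50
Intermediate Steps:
x(H) = 7/4 - H²/4 (x(H) = 1 - (-3 + H*H)/4 = 1 - (-3 + H²)/4 = 1 + (¾ - H²/4) = 7/4 - H²/4)
f = 158 (f = 76 + 82 = 158)
x(n) + f = (7/4 - ¼*(-13)²) + 158 = (7/4 - ¼*169) + 158 = (7/4 - 169/4) + 158 = -81/2 + 158 = 235/2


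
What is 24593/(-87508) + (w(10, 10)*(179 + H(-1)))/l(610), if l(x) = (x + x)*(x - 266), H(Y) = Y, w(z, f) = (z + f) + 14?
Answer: -611974489/2295334840 ≈ -0.26662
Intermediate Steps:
w(z, f) = 14 + f + z (w(z, f) = (f + z) + 14 = 14 + f + z)
l(x) = 2*x*(-266 + x) (l(x) = (2*x)*(-266 + x) = 2*x*(-266 + x))
24593/(-87508) + (w(10, 10)*(179 + H(-1)))/l(610) = 24593/(-87508) + ((14 + 10 + 10)*(179 - 1))/((2*610*(-266 + 610))) = 24593*(-1/87508) + (34*178)/((2*610*344)) = -24593/87508 + 6052/419680 = -24593/87508 + 6052*(1/419680) = -24593/87508 + 1513/104920 = -611974489/2295334840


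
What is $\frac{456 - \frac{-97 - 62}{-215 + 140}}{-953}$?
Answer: $- \frac{11347}{23825} \approx -0.47626$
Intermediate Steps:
$\frac{456 - \frac{-97 - 62}{-215 + 140}}{-953} = \left(456 - - \frac{159}{-75}\right) \left(- \frac{1}{953}\right) = \left(456 - \left(-159\right) \left(- \frac{1}{75}\right)\right) \left(- \frac{1}{953}\right) = \left(456 - \frac{53}{25}\right) \left(- \frac{1}{953}\right) = \frac{11347}{25} \left(- \frac{1}{953}\right) = - \frac{11347}{23825}$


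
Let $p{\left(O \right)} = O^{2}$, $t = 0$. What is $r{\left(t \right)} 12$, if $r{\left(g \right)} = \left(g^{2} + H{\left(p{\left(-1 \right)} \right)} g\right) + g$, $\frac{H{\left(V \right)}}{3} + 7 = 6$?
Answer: $0$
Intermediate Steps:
$H{\left(V \right)} = -3$ ($H{\left(V \right)} = -21 + 3 \cdot 6 = -21 + 18 = -3$)
$r{\left(g \right)} = g^{2} - 2 g$ ($r{\left(g \right)} = \left(g^{2} - 3 g\right) + g = g^{2} - 2 g$)
$r{\left(t \right)} 12 = 0 \left(-2 + 0\right) 12 = 0 \left(-2\right) 12 = 0 \cdot 12 = 0$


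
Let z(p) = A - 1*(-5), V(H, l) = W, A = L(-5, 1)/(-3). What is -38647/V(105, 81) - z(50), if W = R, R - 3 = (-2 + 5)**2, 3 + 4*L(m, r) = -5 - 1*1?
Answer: -9679/3 ≈ -3226.3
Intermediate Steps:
L(m, r) = -9/4 (L(m, r) = -3/4 + (-5 - 1*1)/4 = -3/4 + (-5 - 1)/4 = -3/4 + (1/4)*(-6) = -3/4 - 3/2 = -9/4)
A = 3/4 (A = -9/4/(-3) = -9/4*(-1/3) = 3/4 ≈ 0.75000)
R = 12 (R = 3 + (-2 + 5)**2 = 3 + 3**2 = 3 + 9 = 12)
W = 12
V(H, l) = 12
z(p) = 23/4 (z(p) = 3/4 - 1*(-5) = 3/4 + 5 = 23/4)
-38647/V(105, 81) - z(50) = -38647/12 - 1*23/4 = -38647*1/12 - 23/4 = -38647/12 - 23/4 = -9679/3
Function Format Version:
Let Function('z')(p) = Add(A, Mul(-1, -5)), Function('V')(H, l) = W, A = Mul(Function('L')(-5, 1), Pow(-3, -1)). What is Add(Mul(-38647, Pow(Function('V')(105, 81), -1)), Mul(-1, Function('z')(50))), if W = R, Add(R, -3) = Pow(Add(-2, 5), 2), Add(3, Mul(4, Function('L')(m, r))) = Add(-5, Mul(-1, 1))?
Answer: Rational(-9679, 3) ≈ -3226.3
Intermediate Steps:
Function('L')(m, r) = Rational(-9, 4) (Function('L')(m, r) = Add(Rational(-3, 4), Mul(Rational(1, 4), Add(-5, Mul(-1, 1)))) = Add(Rational(-3, 4), Mul(Rational(1, 4), Add(-5, -1))) = Add(Rational(-3, 4), Mul(Rational(1, 4), -6)) = Add(Rational(-3, 4), Rational(-3, 2)) = Rational(-9, 4))
A = Rational(3, 4) (A = Mul(Rational(-9, 4), Pow(-3, -1)) = Mul(Rational(-9, 4), Rational(-1, 3)) = Rational(3, 4) ≈ 0.75000)
R = 12 (R = Add(3, Pow(Add(-2, 5), 2)) = Add(3, Pow(3, 2)) = Add(3, 9) = 12)
W = 12
Function('V')(H, l) = 12
Function('z')(p) = Rational(23, 4) (Function('z')(p) = Add(Rational(3, 4), Mul(-1, -5)) = Add(Rational(3, 4), 5) = Rational(23, 4))
Add(Mul(-38647, Pow(Function('V')(105, 81), -1)), Mul(-1, Function('z')(50))) = Add(Mul(-38647, Pow(12, -1)), Mul(-1, Rational(23, 4))) = Add(Mul(-38647, Rational(1, 12)), Rational(-23, 4)) = Add(Rational(-38647, 12), Rational(-23, 4)) = Rational(-9679, 3)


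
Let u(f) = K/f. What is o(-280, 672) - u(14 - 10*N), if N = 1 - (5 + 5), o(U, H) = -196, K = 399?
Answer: -20783/104 ≈ -199.84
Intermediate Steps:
N = -9 (N = 1 - 1*10 = 1 - 10 = -9)
u(f) = 399/f
o(-280, 672) - u(14 - 10*N) = -196 - 399/(14 - 10*(-9)) = -196 - 399/(14 + 90) = -196 - 399/104 = -20783/104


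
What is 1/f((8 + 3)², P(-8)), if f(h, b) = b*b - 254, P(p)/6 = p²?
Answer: 1/147202 ≈ 6.7934e-6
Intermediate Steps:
P(p) = 6*p²
f(h, b) = -254 + b² (f(h, b) = b² - 254 = -254 + b²)
1/f((8 + 3)², P(-8)) = 1/(-254 + (6*(-8)²)²) = 1/(-254 + (6*64)²) = 1/(-254 + 384²) = 1/(-254 + 147456) = 1/147202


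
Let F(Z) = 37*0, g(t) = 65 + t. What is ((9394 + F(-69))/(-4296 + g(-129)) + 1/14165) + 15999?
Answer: 19759111579/1235188 ≈ 15997.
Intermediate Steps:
F(Z) = 0
((9394 + F(-69))/(-4296 + g(-129)) + 1/14165) + 15999 = ((9394 + 0)/(-4296 + (65 - 129)) + 1/14165) + 15999 = (9394/(-4296 - 64) + 1/14165) + 15999 = (9394/(-4360) + 1/14165) + 15999 = (9394*(-1/4360) + 1/14165) + 15999 = (-4697/2180 + 1/14165) + 15999 = -2661233/1235188 + 15999 = 19759111579/1235188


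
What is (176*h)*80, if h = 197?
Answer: 2773760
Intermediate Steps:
(176*h)*80 = (176*197)*80 = 34672*80 = 2773760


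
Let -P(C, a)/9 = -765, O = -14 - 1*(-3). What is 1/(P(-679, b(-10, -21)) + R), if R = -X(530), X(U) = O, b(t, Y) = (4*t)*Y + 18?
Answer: 1/6896 ≈ 0.00014501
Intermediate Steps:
b(t, Y) = 18 + 4*Y*t (b(t, Y) = 4*Y*t + 18 = 18 + 4*Y*t)
O = -11 (O = -14 + 3 = -11)
P(C, a) = 6885 (P(C, a) = -9*(-765) = 6885)
X(U) = -11
R = 11 (R = -1*(-11) = 11)
1/(P(-679, b(-10, -21)) + R) = 1/(6885 + 11) = 1/6896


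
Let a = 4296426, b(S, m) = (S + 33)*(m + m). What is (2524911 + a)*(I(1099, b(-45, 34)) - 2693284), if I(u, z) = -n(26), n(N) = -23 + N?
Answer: -18371818264719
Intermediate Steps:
b(S, m) = 2*m*(33 + S) (b(S, m) = (33 + S)*(2*m) = 2*m*(33 + S))
I(u, z) = -3 (I(u, z) = -(-23 + 26) = -1*3 = -3)
(2524911 + a)*(I(1099, b(-45, 34)) - 2693284) = (2524911 + 4296426)*(-3 - 2693284) = 6821337*(-2693287) = -18371818264719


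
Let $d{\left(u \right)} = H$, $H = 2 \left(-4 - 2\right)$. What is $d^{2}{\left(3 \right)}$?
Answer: $144$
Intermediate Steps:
$H = -12$ ($H = 2 \left(-6\right) = -12$)
$d{\left(u \right)} = -12$
$d^{2}{\left(3 \right)} = \left(-12\right)^{2} = 144$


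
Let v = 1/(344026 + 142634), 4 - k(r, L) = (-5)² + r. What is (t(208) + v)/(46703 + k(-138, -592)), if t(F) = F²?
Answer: 21054858241/22785421200 ≈ 0.92405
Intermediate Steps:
k(r, L) = -21 - r (k(r, L) = 4 - ((-5)² + r) = 4 - (25 + r) = 4 + (-25 - r) = -21 - r)
v = 1/486660 ≈ 2.0548e-6
(t(208) + v)/(46703 + k(-138, -592)) = (208² + 1/486660)/(46703 + (-21 - 1*(-138))) = (43264 + 1/486660)/(46703 + (-21 + 138)) = 21054858241/(486660*(46703 + 117)) = (21054858241/486660)/46820 = (21054858241/486660)*(1/46820) = 21054858241/22785421200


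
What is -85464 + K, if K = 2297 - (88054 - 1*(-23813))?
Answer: -195034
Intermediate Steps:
K = -109570 (K = 2297 - (88054 + 23813) = 2297 - 1*111867 = 2297 - 111867 = -109570)
-85464 + K = -85464 - 109570 = -195034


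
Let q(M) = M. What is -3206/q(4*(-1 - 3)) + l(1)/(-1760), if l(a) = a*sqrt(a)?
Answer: 352659/1760 ≈ 200.37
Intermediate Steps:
l(a) = a**(3/2)
-3206/q(4*(-1 - 3)) + l(1)/(-1760) = -3206*1/(4*(-1 - 3)) + 1**(3/2)/(-1760) = -3206/(4*(-4)) + 1*(-1/1760) = -3206/(-16) - 1/1760 = -3206*(-1/16) - 1/1760 = 1603/8 - 1/1760 = 352659/1760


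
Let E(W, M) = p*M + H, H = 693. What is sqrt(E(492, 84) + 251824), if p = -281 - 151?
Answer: sqrt(216229) ≈ 465.00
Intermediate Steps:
p = -432
E(W, M) = 693 - 432*M (E(W, M) = -432*M + 693 = 693 - 432*M)
sqrt(E(492, 84) + 251824) = sqrt((693 - 432*84) + 251824) = sqrt((693 - 36288) + 251824) = sqrt(-35595 + 251824) = sqrt(216229)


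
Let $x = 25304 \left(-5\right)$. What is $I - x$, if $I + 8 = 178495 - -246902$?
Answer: $551909$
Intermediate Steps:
$x = -126520$
$I = 425389$ ($I = -8 + \left(178495 - -246902\right) = -8 + \left(178495 + 246902\right) = -8 + 425397 = 425389$)
$I - x = 425389 - -126520 = 425389 + 126520 = 551909$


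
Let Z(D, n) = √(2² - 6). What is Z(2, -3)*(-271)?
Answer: -271*I*√2 ≈ -383.25*I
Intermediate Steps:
Z(D, n) = I*√2 (Z(D, n) = √(4 - 6) = √(-2) = I*√2)
Z(2, -3)*(-271) = (I*√2)*(-271) = -271*I*√2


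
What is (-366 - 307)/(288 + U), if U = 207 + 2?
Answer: -673/497 ≈ -1.3541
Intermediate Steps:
U = 209
(-366 - 307)/(288 + U) = (-366 - 307)/(288 + 209) = -673/497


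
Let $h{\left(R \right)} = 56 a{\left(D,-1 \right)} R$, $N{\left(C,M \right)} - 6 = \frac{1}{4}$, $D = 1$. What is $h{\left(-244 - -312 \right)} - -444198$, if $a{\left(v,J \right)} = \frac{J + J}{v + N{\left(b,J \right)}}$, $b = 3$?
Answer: $\frac{12851278}{29} \approx 4.4315 \cdot 10^{5}$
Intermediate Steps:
$N{\left(C,M \right)} = \frac{25}{4}$ ($N{\left(C,M \right)} = 6 + \frac{1}{4} = \frac{25}{4}$)
$a{\left(v,J \right)} = \frac{2 J}{\frac{25}{4} + v}$ ($a{\left(v,J \right)} = \frac{J + J}{v + \frac{25}{4}} = \frac{2 J}{\frac{25}{4} + v}$)
$h{\left(R \right)} = - \frac{448 R}{29}$ ($h{\left(R \right)} = 56 \cdot 8 \left(-1\right) \frac{1}{25 + 4 \cdot 1} R = 56 \cdot 8 \left(-1\right) \frac{1}{25 + 4} R = 56 \cdot 8 \left(-1\right) \frac{1}{29} R = 56 \left(- \frac{8}{29}\right) R = - \frac{448 R}{29}$)
$h{\left(-244 - -312 \right)} - -444198 = - \frac{448 \left(-244 - -312\right)}{29} - -444198 = - \frac{448 \left(-244 + 312\right)}{29} + 444198 = \left(- \frac{448}{29}\right) 68 + 444198 = - \frac{30464}{29} + 444198 = \frac{12851278}{29}$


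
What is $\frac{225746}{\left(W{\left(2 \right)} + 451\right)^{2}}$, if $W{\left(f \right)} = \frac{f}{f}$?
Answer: $\frac{112873}{102152} \approx 1.105$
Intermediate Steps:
$W{\left(f \right)} = 1$
$\frac{225746}{\left(W{\left(2 \right)} + 451\right)^{2}} = \frac{225746}{\left(1 + 451\right)^{2}} = \frac{225746}{452^{2}} = \frac{225746}{204304} = 225746 \cdot \frac{1}{204304} = \frac{112873}{102152}$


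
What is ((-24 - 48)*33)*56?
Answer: -133056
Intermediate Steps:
((-24 - 48)*33)*56 = -72*33*56 = -2376*56 = -133056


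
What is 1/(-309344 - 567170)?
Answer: -1/876514 ≈ -1.1409e-6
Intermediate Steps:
1/(-309344 - 567170) = 1/(-876514) = -1/876514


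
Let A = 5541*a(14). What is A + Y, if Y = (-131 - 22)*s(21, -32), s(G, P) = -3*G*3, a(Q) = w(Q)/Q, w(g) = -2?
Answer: 196878/7 ≈ 28125.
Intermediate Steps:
a(Q) = -2/Q
s(G, P) = -9*G
A = -5541/7 (A = 5541*(-2/14) = 5541*(-2*1/14) = 5541*(-⅐) = -5541/7 ≈ -791.57)
Y = 28917 (Y = (-131 - 22)*(-9*21) = -153*(-189) = 28917)
A + Y = -5541/7 + 28917 = 196878/7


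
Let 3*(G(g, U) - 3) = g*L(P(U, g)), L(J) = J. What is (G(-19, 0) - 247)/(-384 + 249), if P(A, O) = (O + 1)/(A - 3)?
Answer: 94/45 ≈ 2.0889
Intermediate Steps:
P(A, O) = (1 + O)/(-3 + A)
G(g, U) = 3 + g*(1 + g)/(3*(-3 + U)) (G(g, U) = 3 + (g*((1 + g)/(-3 + U)))/3 = 3 + (g*(1 + g)/(-3 + U))/3 = 3 + g*(1 + g)/(3*(-3 + U)))
(G(-19, 0) - 247)/(-384 + 249) = ((-27 + 9*0 - 19*(1 - 19))/(3*(-3 + 0)) - 247)/(-384 + 249) = ((⅓)*(-27 + 0 - 19*(-18))/(-3) - 247)/(-135) = ((⅓)*(-⅓)*(-27 + 0 + 342) - 247)*(-1/135) = ((⅓)*(-⅓)*315 - 247)*(-1/135) = (-35 - 247)*(-1/135) = -282*(-1/135) = 94/45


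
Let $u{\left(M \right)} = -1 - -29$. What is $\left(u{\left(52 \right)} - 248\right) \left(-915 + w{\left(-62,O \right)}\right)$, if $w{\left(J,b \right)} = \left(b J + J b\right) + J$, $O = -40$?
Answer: $-876260$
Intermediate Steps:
$w{\left(J,b \right)} = J + 2 J b$ ($w{\left(J,b \right)} = \left(J b + J b\right) + J = 2 J b + J = J + 2 J b$)
$u{\left(M \right)} = 28$ ($u{\left(M \right)} = -1 + 29 = 28$)
$\left(u{\left(52 \right)} - 248\right) \left(-915 + w{\left(-62,O \right)}\right) = \left(28 - 248\right) \left(-915 - 62 \left(1 + 2 \left(-40\right)\right)\right) = - 220 \left(-915 - 62 \left(1 - 80\right)\right) = - 220 \left(-915 - -4898\right) = - 220 \left(-915 + 4898\right) = \left(-220\right) 3983 = -876260$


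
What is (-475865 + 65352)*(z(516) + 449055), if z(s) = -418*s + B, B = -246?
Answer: -95699201073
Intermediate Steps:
z(s) = -246 - 418*s (z(s) = -418*s - 246 = -246 - 418*s)
(-475865 + 65352)*(z(516) + 449055) = (-475865 + 65352)*((-246 - 418*516) + 449055) = -410513*((-246 - 215688) + 449055) = -410513*(-215934 + 449055) = -410513*233121 = -95699201073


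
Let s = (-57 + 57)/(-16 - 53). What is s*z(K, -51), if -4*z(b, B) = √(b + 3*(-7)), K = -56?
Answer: 0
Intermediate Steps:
z(b, B) = -√(-21 + b)/4 (z(b, B) = -√(b + 3*(-7))/4 = -√(b - 21)/4 = -√(-21 + b)/4)
s = 0 (s = 0/(-69) = 0*(-1/69) = 0)
s*z(K, -51) = 0*(-√(-21 - 56)/4) = 0*(-I*√77/4) = 0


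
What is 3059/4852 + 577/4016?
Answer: 3771137/4871408 ≈ 0.77414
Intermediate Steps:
3059/4852 + 577/4016 = 3771137/4871408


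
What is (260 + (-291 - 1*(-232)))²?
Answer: 40401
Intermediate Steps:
(260 + (-291 - 1*(-232)))² = (260 + (-291 + 232))² = (260 - 59)² = 201² = 40401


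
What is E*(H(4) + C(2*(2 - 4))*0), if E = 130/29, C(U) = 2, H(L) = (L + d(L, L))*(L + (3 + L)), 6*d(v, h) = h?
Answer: 20020/87 ≈ 230.11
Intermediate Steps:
d(v, h) = h/6
H(L) = 7*L*(3 + 2*L)/6 (H(L) = (L + L/6)*(L + (3 + L)) = (7*L/6)*(3 + 2*L) = 7*L*(3 + 2*L)/6)
E = 130/29 (E = 130*(1/29) = 130/29 ≈ 4.4828)
E*(H(4) + C(2*(2 - 4))*0) = 130*((7/6)*4*(3 + 2*4) + 2*0)/29 = 130*((7/6)*4*(3 + 8) + 0)/29 = 130*((7/6)*4*11 + 0)/29 = 130*(154/3 + 0)/29 = (130/29)*(154/3) = 20020/87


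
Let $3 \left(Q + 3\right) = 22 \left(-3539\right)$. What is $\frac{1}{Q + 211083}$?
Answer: $\frac{3}{555382} \approx 5.4017 \cdot 10^{-6}$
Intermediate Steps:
$Q = - \frac{77867}{3}$ ($Q = -3 + \frac{22 \left(-3539\right)}{3} = -3 + \frac{1}{3} \left(-77858\right) = -3 - \frac{77858}{3} = - \frac{77867}{3} \approx -25956.0$)
$\frac{1}{Q + 211083} = \frac{1}{- \frac{77867}{3} + 211083} = \frac{1}{\frac{555382}{3}} = \frac{3}{555382}$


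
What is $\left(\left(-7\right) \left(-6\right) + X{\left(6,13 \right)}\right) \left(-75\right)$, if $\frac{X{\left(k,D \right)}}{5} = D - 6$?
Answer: $-5775$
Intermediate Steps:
$X{\left(k,D \right)} = -30 + 5 D$ ($X{\left(k,D \right)} = 5 \left(D - 6\right) = 5 \left(-6 + D\right) = -30 + 5 D$)
$\left(\left(-7\right) \left(-6\right) + X{\left(6,13 \right)}\right) \left(-75\right) = \left(\left(-7\right) \left(-6\right) + \left(-30 + 5 \cdot 13\right)\right) \left(-75\right) = \left(42 + \left(-30 + 65\right)\right) \left(-75\right) = \left(42 + 35\right) \left(-75\right) = 77 \left(-75\right) = -5775$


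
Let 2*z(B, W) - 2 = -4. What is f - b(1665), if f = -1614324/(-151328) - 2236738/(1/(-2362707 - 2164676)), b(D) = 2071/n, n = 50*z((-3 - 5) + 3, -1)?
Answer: 9577709524564617761/945800 ≈ 1.0127e+13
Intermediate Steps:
z(B, W) = -1 (z(B, W) = 1 + (1/2)*(-4) = 1 - 2 = -1)
n = -50 (n = 50*(-1) = -50)
b(D) = -2071/50 (b(D) = 2071/(-50) = 2071*(-1/50) = -2071/50)
f = 383108380981017709/37832 (f = -1614324*(-1/151328) - 2236738/(1/(-4527383)) = 403581/37832 - 2236738/(-1/4527383) = 403581/37832 - 2236738*(-4527383) = 403581/37832 + 10126569596654 = 383108380981017709/37832 ≈ 1.0127e+13)
f - b(1665) = 383108380981017709/37832 - 1*(-2071/50) = 383108380981017709/37832 + 2071/50 = 9577709524564617761/945800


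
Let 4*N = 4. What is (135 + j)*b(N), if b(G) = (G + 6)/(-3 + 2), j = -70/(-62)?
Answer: -29540/31 ≈ -952.90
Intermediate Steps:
N = 1 (N = (1/4)*4 = 1)
j = 35/31 (j = -70*(-1/62) = 35/31 ≈ 1.1290)
b(G) = -6 - G (b(G) = (6 + G)/(-1) = (6 + G)*(-1) = -6 - G)
(135 + j)*b(N) = (135 + 35/31)*(-6 - 1*1) = 4220*(-6 - 1)/31 = (4220/31)*(-7) = -29540/31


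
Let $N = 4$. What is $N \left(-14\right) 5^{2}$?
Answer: $-1400$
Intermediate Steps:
$N \left(-14\right) 5^{2} = 4 \left(-14\right) 5^{2} = \left(-56\right) 25 = -1400$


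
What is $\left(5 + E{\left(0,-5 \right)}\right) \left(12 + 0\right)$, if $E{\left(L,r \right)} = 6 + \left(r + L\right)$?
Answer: $72$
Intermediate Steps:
$E{\left(L,r \right)} = 6 + L + r$ ($E{\left(L,r \right)} = 6 + \left(L + r\right) = 6 + L + r$)
$\left(5 + E{\left(0,-5 \right)}\right) \left(12 + 0\right) = \left(5 + \left(6 + 0 - 5\right)\right) \left(12 + 0\right) = \left(5 + 1\right) 12 = 6 \cdot 12 = 72$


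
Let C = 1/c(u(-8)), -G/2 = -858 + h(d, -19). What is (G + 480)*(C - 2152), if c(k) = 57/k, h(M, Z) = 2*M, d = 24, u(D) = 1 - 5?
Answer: -85867600/19 ≈ -4.5193e+6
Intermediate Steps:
u(D) = -4
G = 1620 (G = -2*(-858 + 2*24) = -2*(-858 + 48) = -2*(-810) = 1620)
C = -4/57 (C = 1/(57/(-4)) = 1/(57*(-¼)) = 1/(-57/4) = -4/57 ≈ -0.070175)
(G + 480)*(C - 2152) = (1620 + 480)*(-4/57 - 2152) = 2100*(-122668/57) = -85867600/19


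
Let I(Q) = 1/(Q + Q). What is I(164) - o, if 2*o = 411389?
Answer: -67467795/328 ≈ -2.0569e+5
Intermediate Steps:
o = 411389/2 (o = (1/2)*411389 = 411389/2 ≈ 2.0569e+5)
I(Q) = 1/(2*Q)
I(164) - o = (1/2)/164 - 1*411389/2 = (1/2)*(1/164) - 411389/2 = 1/328 - 411389/2 = -67467795/328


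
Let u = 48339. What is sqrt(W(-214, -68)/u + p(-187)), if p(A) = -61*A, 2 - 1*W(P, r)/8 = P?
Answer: sqrt(329066072119)/5371 ≈ 106.80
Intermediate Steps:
W(P, r) = 16 - 8*P
sqrt(W(-214, -68)/u + p(-187)) = sqrt((16 - 8*(-214))/48339 - 61*(-187)) = sqrt((16 + 1712)*(1/48339) + 11407) = sqrt(1728*(1/48339) + 11407) = sqrt(192/5371 + 11407) = sqrt(61267189/5371) = sqrt(329066072119)/5371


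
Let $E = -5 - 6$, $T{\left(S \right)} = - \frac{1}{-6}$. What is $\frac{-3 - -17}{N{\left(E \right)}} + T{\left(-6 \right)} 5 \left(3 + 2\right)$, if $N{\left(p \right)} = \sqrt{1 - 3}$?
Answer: $\frac{25}{6} - 7 i \sqrt{2} \approx 4.1667 - 9.8995 i$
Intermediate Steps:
$T{\left(S \right)} = \frac{1}{6}$ ($T{\left(S \right)} = \left(-1\right) \left(- \frac{1}{6}\right) = \frac{1}{6}$)
$E = -11$ ($E = -5 - 6 = -11$)
$N{\left(p \right)} = i \sqrt{2}$ ($N{\left(p \right)} = \sqrt{-2} = i \sqrt{2}$)
$\frac{-3 - -17}{N{\left(E \right)}} + T{\left(-6 \right)} 5 \left(3 + 2\right) = \frac{-3 - -17}{i \sqrt{2}} + \frac{5 \left(3 + 2\right)}{6} = \left(-3 + 17\right) \left(- \frac{i \sqrt{2}}{2}\right) + \frac{5 \cdot 5}{6} = 14 \left(- \frac{i \sqrt{2}}{2}\right) + \frac{1}{6} \cdot 25 = - 7 i \sqrt{2} + \frac{25}{6} = \frac{25}{6} - 7 i \sqrt{2}$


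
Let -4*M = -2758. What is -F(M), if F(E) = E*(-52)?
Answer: 35854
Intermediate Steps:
M = 1379/2 (M = -¼*(-2758) = 1379/2 ≈ 689.50)
F(E) = -52*E
-F(M) = -(-52)*1379/2 = -1*(-35854) = 35854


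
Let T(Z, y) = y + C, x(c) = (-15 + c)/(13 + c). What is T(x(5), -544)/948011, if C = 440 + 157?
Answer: 1/17887 ≈ 5.5907e-5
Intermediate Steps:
x(c) = (-15 + c)/(13 + c)
C = 597
T(Z, y) = 597 + y (T(Z, y) = y + 597 = 597 + y)
T(x(5), -544)/948011 = (597 - 544)/948011 = 53*(1/948011) = 1/17887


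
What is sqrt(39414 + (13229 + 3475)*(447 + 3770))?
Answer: 43*sqrt(38118) ≈ 8395.3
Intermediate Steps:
sqrt(39414 + (13229 + 3475)*(447 + 3770)) = sqrt(39414 + 16704*4217) = sqrt(39414 + 70440768) = sqrt(70480182) = 43*sqrt(38118)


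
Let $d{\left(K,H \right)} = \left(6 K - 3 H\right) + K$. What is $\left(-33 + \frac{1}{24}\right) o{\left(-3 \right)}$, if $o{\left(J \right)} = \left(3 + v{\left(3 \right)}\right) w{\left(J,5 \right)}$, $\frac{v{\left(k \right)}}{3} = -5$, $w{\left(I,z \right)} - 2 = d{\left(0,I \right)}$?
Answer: $\frac{8701}{2} \approx 4350.5$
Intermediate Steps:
$d{\left(K,H \right)} = - 3 H + 7 K$ ($d{\left(K,H \right)} = \left(- 3 H + 6 K\right) + K = - 3 H + 7 K$)
$w{\left(I,z \right)} = 2 - 3 I$ ($w{\left(I,z \right)} = 2 + \left(- 3 I + 7 \cdot 0\right) = 2 + \left(- 3 I + 0\right) = 2 - 3 I$)
$v{\left(k \right)} = -15$ ($v{\left(k \right)} = 3 \left(-5\right) = -15$)
$o{\left(J \right)} = -24 + 36 J$ ($o{\left(J \right)} = \left(3 - 15\right) \left(2 - 3 J\right) = - 12 \left(2 - 3 J\right) = -24 + 36 J$)
$\left(-33 + \frac{1}{24}\right) o{\left(-3 \right)} = \left(-33 + \frac{1}{24}\right) \left(-24 + 36 \left(-3\right)\right) = \left(-33 + \frac{1}{24}\right) \left(-24 - 108\right) = \left(- \frac{791}{24}\right) \left(-132\right) = \frac{8701}{2}$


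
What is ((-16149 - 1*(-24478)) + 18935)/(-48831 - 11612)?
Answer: -27264/60443 ≈ -0.45107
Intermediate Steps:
((-16149 - 1*(-24478)) + 18935)/(-48831 - 11612) = ((-16149 + 24478) + 18935)/(-60443) = (8329 + 18935)*(-1/60443) = 27264*(-1/60443) = -27264/60443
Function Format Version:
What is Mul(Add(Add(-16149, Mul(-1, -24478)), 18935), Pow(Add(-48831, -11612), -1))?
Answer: Rational(-27264, 60443) ≈ -0.45107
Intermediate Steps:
Mul(Add(Add(-16149, Mul(-1, -24478)), 18935), Pow(Add(-48831, -11612), -1)) = Mul(Add(Add(-16149, 24478), 18935), Pow(-60443, -1)) = Mul(Add(8329, 18935), Rational(-1, 60443)) = Mul(27264, Rational(-1, 60443)) = Rational(-27264, 60443)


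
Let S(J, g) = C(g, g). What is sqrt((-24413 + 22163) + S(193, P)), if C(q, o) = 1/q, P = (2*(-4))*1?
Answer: I*sqrt(36002)/4 ≈ 47.435*I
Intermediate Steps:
P = -8 (P = -8*1 = -8)
S(J, g) = 1/g
sqrt((-24413 + 22163) + S(193, P)) = sqrt((-24413 + 22163) + 1/(-8)) = sqrt(-2250 - 1/8) = sqrt(-18001/8) = I*sqrt(36002)/4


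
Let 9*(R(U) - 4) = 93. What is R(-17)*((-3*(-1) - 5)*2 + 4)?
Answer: 0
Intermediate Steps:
R(U) = 43/3 (R(U) = 4 + (1/9)*93 = 4 + 31/3 = 43/3)
R(-17)*((-3*(-1) - 5)*2 + 4) = 43*((-3*(-1) - 5)*2 + 4)/3 = 43*((3 - 5)*2 + 4)/3 = 43*(-2*2 + 4)/3 = 43*(-4 + 4)/3 = (43/3)*0 = 0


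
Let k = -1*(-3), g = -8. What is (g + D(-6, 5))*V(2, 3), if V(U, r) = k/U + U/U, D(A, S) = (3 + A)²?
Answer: 5/2 ≈ 2.5000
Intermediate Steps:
k = 3
V(U, r) = 1 + 3/U (V(U, r) = 3/U + U/U = 3/U + 1 = 1 + 3/U)
(g + D(-6, 5))*V(2, 3) = (-8 + (3 - 6)²)*((3 + 2)/2) = (-8 + (-3)²)*((½)*5) = (-8 + 9)*(5/2) = 1*(5/2) = 5/2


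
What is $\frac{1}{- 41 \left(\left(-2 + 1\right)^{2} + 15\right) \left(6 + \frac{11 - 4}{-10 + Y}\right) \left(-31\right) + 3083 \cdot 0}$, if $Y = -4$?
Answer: $\frac{1}{111848} \approx 8.9407 \cdot 10^{-6}$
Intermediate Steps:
$\frac{1}{- 41 \left(\left(-2 + 1\right)^{2} + 15\right) \left(6 + \frac{11 - 4}{-10 + Y}\right) \left(-31\right) + 3083 \cdot 0} = \frac{1}{- 41 \left(\left(-2 + 1\right)^{2} + 15\right) \left(6 + \frac{11 - 4}{-10 - 4}\right) \left(-31\right) + 3083 \cdot 0} = \frac{1}{- 41 \left(\left(-1\right)^{2} + 15\right) \left(6 + \frac{7}{-14}\right) \left(-31\right) + 0} = \frac{1}{- 41 \left(1 + 15\right) \left(6 + 7 \left(- \frac{1}{14}\right)\right) \left(-31\right) + 0} = \frac{1}{- 41 \cdot 16 \left(6 - \frac{1}{2}\right) \left(-31\right) + 0} = \frac{1}{- 41 \cdot 16 \cdot \frac{11}{2} \left(-31\right) + 0} = \frac{1}{\left(-41\right) 88 \left(-31\right) + 0} = \frac{1}{\left(-3608\right) \left(-31\right) + 0} = \frac{1}{111848 + 0} = \frac{1}{111848}$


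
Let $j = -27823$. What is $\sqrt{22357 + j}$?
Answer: $i \sqrt{5466} \approx 73.932 i$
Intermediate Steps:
$\sqrt{22357 + j} = \sqrt{22357 - 27823} = \sqrt{-5466} = i \sqrt{5466}$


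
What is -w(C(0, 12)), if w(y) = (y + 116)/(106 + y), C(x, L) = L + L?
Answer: -14/13 ≈ -1.0769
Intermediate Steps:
C(x, L) = 2*L
w(y) = (116 + y)/(106 + y)
-w(C(0, 12)) = -(116 + 2*12)/(106 + 2*12) = -(116 + 24)/(106 + 24) = -140/130 = -1*14/13 = -14/13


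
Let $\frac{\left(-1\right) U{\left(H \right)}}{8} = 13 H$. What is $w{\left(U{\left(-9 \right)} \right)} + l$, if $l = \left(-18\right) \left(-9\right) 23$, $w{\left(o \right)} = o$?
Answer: $4662$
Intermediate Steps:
$U{\left(H \right)} = - 104 H$ ($U{\left(H \right)} = - 8 \cdot 13 H = - 104 H$)
$l = 3726$ ($l = 162 \cdot 23 = 3726$)
$w{\left(U{\left(-9 \right)} \right)} + l = \left(-104\right) \left(-9\right) + 3726 = 936 + 3726 = 4662$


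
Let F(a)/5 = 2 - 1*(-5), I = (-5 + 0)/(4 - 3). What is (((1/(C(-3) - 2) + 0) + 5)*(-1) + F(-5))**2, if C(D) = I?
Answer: 44521/49 ≈ 908.59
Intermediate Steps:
I = -5 (I = -5/1 = -5*1 = -5)
C(D) = -5
F(a) = 35 (F(a) = 5*(2 - 1*(-5)) = 5*(2 + 5) = 5*7 = 35)
(((1/(C(-3) - 2) + 0) + 5)*(-1) + F(-5))**2 = (((1/(-5 - 2) + 0) + 5)*(-1) + 35)**2 = (((1/(-7) + 0) + 5)*(-1) + 35)**2 = (((-1/7 + 0) + 5)*(-1) + 35)**2 = ((-1/7 + 5)*(-1) + 35)**2 = ((34/7)*(-1) + 35)**2 = (-34/7 + 35)**2 = (211/7)**2 = 44521/49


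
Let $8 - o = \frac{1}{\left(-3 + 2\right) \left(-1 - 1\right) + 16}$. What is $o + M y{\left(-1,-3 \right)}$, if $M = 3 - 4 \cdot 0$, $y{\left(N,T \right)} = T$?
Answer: $- \frac{19}{18} \approx -1.0556$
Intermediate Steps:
$M = 3$ ($M = 3 - 0 = 3 + 0 = 3$)
$o = \frac{143}{18}$ ($o = 8 - \frac{1}{\left(-3 + 2\right) \left(-1 - 1\right) + 16} = 8 - \frac{1}{\left(-1\right) \left(-2\right) + 16} = 8 - \frac{1}{2 + 16} = 8 - \frac{1}{18} = \frac{143}{18} \approx 7.9444$)
$o + M y{\left(-1,-3 \right)} = \frac{143}{18} + 3 \left(-3\right) = \frac{143}{18} - 9 = - \frac{19}{18}$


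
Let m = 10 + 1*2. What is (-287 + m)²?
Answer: 75625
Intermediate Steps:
m = 12 (m = 10 + 2 = 12)
(-287 + m)² = (-287 + 12)² = (-275)² = 75625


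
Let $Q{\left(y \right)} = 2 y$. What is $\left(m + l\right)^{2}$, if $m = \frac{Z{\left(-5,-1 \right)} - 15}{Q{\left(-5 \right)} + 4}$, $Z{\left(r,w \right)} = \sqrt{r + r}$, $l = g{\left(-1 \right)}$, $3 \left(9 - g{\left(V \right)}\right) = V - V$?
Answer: $\frac{\left(69 - i \sqrt{10}\right)^{2}}{36} \approx 131.97 - 12.122 i$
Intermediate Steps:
$g{\left(V \right)} = 9$ ($g{\left(V \right)} = 9 - \frac{V - V}{3} = 9 - 0 = 9 + 0 = 9$)
$l = 9$
$Z{\left(r,w \right)} = \sqrt{2} \sqrt{r}$ ($Z{\left(r,w \right)} = \sqrt{2 r} = \sqrt{2} \sqrt{r}$)
$m = \frac{5}{2} - \frac{i \sqrt{10}}{6}$ ($m = \frac{\sqrt{2} \sqrt{-5} - 15}{2 \left(-5\right) + 4} = \frac{\sqrt{2} i \sqrt{5} - 15}{-10 + 4} = \frac{i \sqrt{10} - 15}{-6} = \left(-15 + i \sqrt{10}\right) \left(- \frac{1}{6}\right) = \frac{5}{2} - \frac{i \sqrt{10}}{6} \approx 2.5 - 0.52705 i$)
$\left(m + l\right)^{2} = \left(\left(\frac{5}{2} - \frac{i \sqrt{10}}{6}\right) + 9\right)^{2} = \left(\frac{23}{2} - \frac{i \sqrt{10}}{6}\right)^{2}$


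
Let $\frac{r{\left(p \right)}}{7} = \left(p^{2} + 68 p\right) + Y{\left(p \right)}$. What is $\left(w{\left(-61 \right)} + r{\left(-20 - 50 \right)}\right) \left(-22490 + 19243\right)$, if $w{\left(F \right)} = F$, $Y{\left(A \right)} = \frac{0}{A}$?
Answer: $-2983993$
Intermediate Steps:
$Y{\left(A \right)} = 0$
$r{\left(p \right)} = 7 p^{2} + 476 p$ ($r{\left(p \right)} = 7 \left(\left(p^{2} + 68 p\right) + 0\right) = 7 \left(p^{2} + 68 p\right) = 7 p^{2} + 476 p$)
$\left(w{\left(-61 \right)} + r{\left(-20 - 50 \right)}\right) \left(-22490 + 19243\right) = \left(-61 + 7 \left(-20 - 50\right) \left(68 - 70\right)\right) \left(-22490 + 19243\right) = \left(-61 + 7 \left(-70\right) \left(68 - 70\right)\right) \left(-3247\right) = \left(-61 + 7 \left(-70\right) \left(-2\right)\right) \left(-3247\right) = \left(-61 + 980\right) \left(-3247\right) = 919 \left(-3247\right) = -2983993$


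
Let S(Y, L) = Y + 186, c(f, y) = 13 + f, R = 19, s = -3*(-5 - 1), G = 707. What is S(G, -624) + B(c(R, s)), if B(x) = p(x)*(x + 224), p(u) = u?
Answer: 9085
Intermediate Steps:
s = 18 (s = -3*(-6) = 18)
B(x) = x*(224 + x) (B(x) = x*(x + 224) = x*(224 + x))
S(Y, L) = 186 + Y
S(G, -624) + B(c(R, s)) = (186 + 707) + (13 + 19)*(224 + (13 + 19)) = 893 + 32*(224 + 32) = 893 + 32*256 = 893 + 8192 = 9085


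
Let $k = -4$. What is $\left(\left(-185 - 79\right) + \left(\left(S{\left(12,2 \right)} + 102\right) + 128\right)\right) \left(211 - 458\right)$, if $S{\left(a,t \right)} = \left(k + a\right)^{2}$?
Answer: $-7410$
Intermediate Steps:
$S{\left(a,t \right)} = \left(-4 + a\right)^{2}$
$\left(\left(-185 - 79\right) + \left(\left(S{\left(12,2 \right)} + 102\right) + 128\right)\right) \left(211 - 458\right) = \left(\left(-185 - 79\right) + \left(\left(\left(-4 + 12\right)^{2} + 102\right) + 128\right)\right) \left(211 - 458\right) = \left(\left(-185 - 79\right) + \left(\left(8^{2} + 102\right) + 128\right)\right) \left(-247\right) = \left(-264 + \left(\left(64 + 102\right) + 128\right)\right) \left(-247\right) = \left(-264 + \left(166 + 128\right)\right) \left(-247\right) = \left(-264 + 294\right) \left(-247\right) = 30 \left(-247\right) = -7410$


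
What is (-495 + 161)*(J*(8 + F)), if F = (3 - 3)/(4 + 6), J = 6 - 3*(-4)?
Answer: -48096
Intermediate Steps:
J = 18 (J = 6 + 12 = 18)
F = 0 (F = 0/10 = 0*(⅒) = 0)
(-495 + 161)*(J*(8 + F)) = (-495 + 161)*(18*(8 + 0)) = -6012*8 = -334*144 = -48096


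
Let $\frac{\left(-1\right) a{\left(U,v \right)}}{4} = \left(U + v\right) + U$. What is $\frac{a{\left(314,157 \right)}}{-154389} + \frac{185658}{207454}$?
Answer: $\frac{14657479261}{16014307803} \approx 0.91527$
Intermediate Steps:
$a{\left(U,v \right)} = - 8 U - 4 v$ ($a{\left(U,v \right)} = - 4 \left(\left(U + v\right) + U\right) = - 4 \left(v + 2 U\right) = - 8 U - 4 v$)
$\frac{a{\left(314,157 \right)}}{-154389} + \frac{185658}{207454} = \frac{\left(-8\right) 314 - 628}{-154389} + \frac{185658}{207454} = \left(-2512 - 628\right) \left(- \frac{1}{154389}\right) + 185658 \cdot \frac{1}{207454} = \left(-3140\right) \left(- \frac{1}{154389}\right) + \frac{92829}{103727} = \frac{3140}{154389} + \frac{92829}{103727} = \frac{14657479261}{16014307803}$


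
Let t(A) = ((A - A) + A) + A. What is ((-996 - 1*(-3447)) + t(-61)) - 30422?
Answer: -28093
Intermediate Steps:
t(A) = 2*A (t(A) = (0 + A) + A = A + A = 2*A)
((-996 - 1*(-3447)) + t(-61)) - 30422 = ((-996 - 1*(-3447)) + 2*(-61)) - 30422 = ((-996 + 3447) - 122) - 30422 = (2451 - 122) - 30422 = 2329 - 30422 = -28093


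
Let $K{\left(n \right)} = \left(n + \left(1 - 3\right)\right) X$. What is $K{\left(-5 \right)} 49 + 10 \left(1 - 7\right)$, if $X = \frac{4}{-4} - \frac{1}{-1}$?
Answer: $-60$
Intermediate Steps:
$X = 0$ ($X = 4 \left(- \frac{1}{4}\right) - -1 = -1 + 1 = 0$)
$K{\left(n \right)} = 0$ ($K{\left(n \right)} = \left(n + \left(1 - 3\right)\right) 0 = \left(n - 2\right) 0 = \left(-2 + n\right) 0 = 0$)
$K{\left(-5 \right)} 49 + 10 \left(1 - 7\right) = 0 \cdot 49 + 10 \left(1 - 7\right) = 0 + 10 \left(-6\right) = 0 - 60 = -60$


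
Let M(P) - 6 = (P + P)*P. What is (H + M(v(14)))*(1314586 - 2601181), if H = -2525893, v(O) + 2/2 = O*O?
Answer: 3151948035015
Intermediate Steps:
v(O) = -1 + O² (v(O) = -1 + O*O = -1 + O²)
M(P) = 6 + 2*P² (M(P) = 6 + (P + P)*P = 6 + (2*P)*P = 6 + 2*P²)
(H + M(v(14)))*(1314586 - 2601181) = (-2525893 + (6 + 2*(-1 + 14²)²))*(1314586 - 2601181) = (-2525893 + (6 + 2*(-1 + 196)²))*(-1286595) = (-2525893 + (6 + 2*195²))*(-1286595) = (-2525893 + (6 + 2*38025))*(-1286595) = (-2525893 + (6 + 76050))*(-1286595) = (-2525893 + 76056)*(-1286595) = -2449837*(-1286595) = 3151948035015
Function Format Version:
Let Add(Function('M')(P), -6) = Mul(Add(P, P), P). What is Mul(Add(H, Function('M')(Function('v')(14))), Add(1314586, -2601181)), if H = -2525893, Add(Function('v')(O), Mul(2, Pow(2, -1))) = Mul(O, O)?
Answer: 3151948035015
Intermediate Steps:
Function('v')(O) = Add(-1, Pow(O, 2)) (Function('v')(O) = Add(-1, Mul(O, O)) = Add(-1, Pow(O, 2)))
Function('M')(P) = Add(6, Mul(2, Pow(P, 2))) (Function('M')(P) = Add(6, Mul(Add(P, P), P)) = Add(6, Mul(Mul(2, P), P)) = Add(6, Mul(2, Pow(P, 2))))
Mul(Add(H, Function('M')(Function('v')(14))), Add(1314586, -2601181)) = Mul(Add(-2525893, Add(6, Mul(2, Pow(Add(-1, Pow(14, 2)), 2)))), Add(1314586, -2601181)) = Mul(Add(-2525893, Add(6, Mul(2, Pow(Add(-1, 196), 2)))), -1286595) = Mul(Add(-2525893, Add(6, Mul(2, Pow(195, 2)))), -1286595) = Mul(Add(-2525893, Add(6, Mul(2, 38025))), -1286595) = Mul(Add(-2525893, Add(6, 76050)), -1286595) = Mul(Add(-2525893, 76056), -1286595) = Mul(-2449837, -1286595) = 3151948035015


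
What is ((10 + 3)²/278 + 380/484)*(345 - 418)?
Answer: -3420707/33638 ≈ -101.69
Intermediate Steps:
((10 + 3)²/278 + 380/484)*(345 - 418) = (13²*(1/278) + 380*(1/484))*(-73) = (169*(1/278) + 95/121)*(-73) = (169/278 + 95/121)*(-73) = (46859/33638)*(-73) = -3420707/33638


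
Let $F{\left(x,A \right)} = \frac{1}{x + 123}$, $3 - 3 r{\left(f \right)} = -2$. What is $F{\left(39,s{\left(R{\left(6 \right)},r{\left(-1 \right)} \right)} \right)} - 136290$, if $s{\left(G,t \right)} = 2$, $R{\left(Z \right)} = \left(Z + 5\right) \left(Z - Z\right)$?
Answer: $- \frac{22078979}{162} \approx -1.3629 \cdot 10^{5}$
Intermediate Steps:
$R{\left(Z \right)} = 0$ ($R{\left(Z \right)} = \left(5 + Z\right) 0 = 0$)
$r{\left(f \right)} = \frac{5}{3}$ ($r{\left(f \right)} = 1 - - \frac{2}{3} = 1 + \frac{2}{3} = \frac{5}{3}$)
$F{\left(x,A \right)} = \frac{1}{123 + x}$
$F{\left(39,s{\left(R{\left(6 \right)},r{\left(-1 \right)} \right)} \right)} - 136290 = \frac{1}{123 + 39} - 136290 = \frac{1}{162} - 136290 = - \frac{22078979}{162}$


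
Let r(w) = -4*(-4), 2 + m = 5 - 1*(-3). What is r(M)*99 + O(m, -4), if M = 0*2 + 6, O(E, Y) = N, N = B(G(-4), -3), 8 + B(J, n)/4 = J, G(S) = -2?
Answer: 1544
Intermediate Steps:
m = 6 (m = -2 + (5 - 1*(-3)) = -2 + (5 + 3) = -2 + 8 = 6)
B(J, n) = -32 + 4*J
N = -40 (N = -32 + 4*(-2) = -32 - 8 = -40)
O(E, Y) = -40
M = 6 (M = 0 + 6 = 6)
r(w) = 16
r(M)*99 + O(m, -4) = 16*99 - 40 = 1584 - 40 = 1544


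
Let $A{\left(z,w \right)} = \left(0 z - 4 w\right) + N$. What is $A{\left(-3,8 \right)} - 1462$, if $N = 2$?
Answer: $-1492$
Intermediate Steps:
$A{\left(z,w \right)} = 2 - 4 w$ ($A{\left(z,w \right)} = \left(0 z - 4 w\right) + 2 = \left(0 - 4 w\right) + 2 = - 4 w + 2 = 2 - 4 w$)
$A{\left(-3,8 \right)} - 1462 = \left(2 - 32\right) - 1462 = -30 - 1462 = -1492$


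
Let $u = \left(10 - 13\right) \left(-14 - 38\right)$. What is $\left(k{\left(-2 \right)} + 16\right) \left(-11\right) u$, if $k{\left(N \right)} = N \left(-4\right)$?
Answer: $-41184$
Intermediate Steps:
$k{\left(N \right)} = - 4 N$
$u = 156$ ($u = \left(-3\right) \left(-52\right) = 156$)
$\left(k{\left(-2 \right)} + 16\right) \left(-11\right) u = \left(\left(-4\right) \left(-2\right) + 16\right) \left(-11\right) 156 = \left(8 + 16\right) \left(-11\right) 156 = 24 \left(-11\right) 156 = \left(-264\right) 156 = -41184$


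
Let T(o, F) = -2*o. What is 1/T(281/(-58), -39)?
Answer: 29/281 ≈ 0.10320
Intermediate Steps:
1/T(281/(-58), -39) = 1/(-562/(-58)) = 1/(-562*(-1)/58) = 1/(-2*(-281/58)) = 1/(281/29) = 29/281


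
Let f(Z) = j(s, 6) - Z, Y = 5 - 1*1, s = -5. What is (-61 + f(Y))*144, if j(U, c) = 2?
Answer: -9072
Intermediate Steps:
Y = 4 (Y = 5 - 1 = 4)
f(Z) = 2 - Z
(-61 + f(Y))*144 = (-61 + (2 - 1*4))*144 = (-61 + (2 - 4))*144 = (-61 - 2)*144 = -63*144 = -9072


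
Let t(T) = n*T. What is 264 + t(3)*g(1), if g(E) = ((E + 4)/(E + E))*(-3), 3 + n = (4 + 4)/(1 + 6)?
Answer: 4281/14 ≈ 305.79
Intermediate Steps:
n = -13/7 (n = -3 + (4 + 4)/(1 + 6) = -3 + 8/7 = -13/7 ≈ -1.8571)
t(T) = -13*T/7
g(E) = -3*(4 + E)/(2*E) (g(E) = ((4 + E)/((2*E)))*(-3) = ((4 + E)*(1/(2*E)))*(-3) = ((4 + E)/(2*E))*(-3) = -3*(4 + E)/(2*E))
264 + t(3)*g(1) = 264 + (-13/7*3)*(-3/2 - 6/1) = 264 - 39*(-3/2 - 6*1)/7 = 264 - 39*(-3/2 - 6)/7 = 264 - 39/7*(-15/2) = 264 + 585/14 = 4281/14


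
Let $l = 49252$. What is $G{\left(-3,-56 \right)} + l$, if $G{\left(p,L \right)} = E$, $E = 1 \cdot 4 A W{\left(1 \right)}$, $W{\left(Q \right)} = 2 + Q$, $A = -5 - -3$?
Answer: $49228$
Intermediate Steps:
$A = -2$ ($A = -5 + 3 = -2$)
$E = -24$ ($E = 1 \cdot 4 \left(-2\right) \left(2 + 1\right) = 1 \left(-8\right) 3 = \left(-8\right) 3 = -24$)
$G{\left(p,L \right)} = -24$
$G{\left(-3,-56 \right)} + l = -24 + 49252 = 49228$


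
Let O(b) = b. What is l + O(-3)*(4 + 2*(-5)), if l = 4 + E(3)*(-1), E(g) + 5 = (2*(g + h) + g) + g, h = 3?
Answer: 9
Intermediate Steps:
E(g) = 1 + 4*g (E(g) = -5 + ((2*(g + 3) + g) + g) = -5 + ((2*(3 + g) + g) + g) = -5 + (((6 + 2*g) + g) + g) = -5 + ((6 + 3*g) + g) = -5 + (6 + 4*g) = 1 + 4*g)
l = -9 (l = 4 + (1 + 4*3)*(-1) = 4 + (1 + 12)*(-1) = 4 + 13*(-1) = 4 - 13 = -9)
l + O(-3)*(4 + 2*(-5)) = -9 - 3*(4 + 2*(-5)) = -9 - 3*(4 - 10) = -9 - 3*(-6) = -9 + 18 = 9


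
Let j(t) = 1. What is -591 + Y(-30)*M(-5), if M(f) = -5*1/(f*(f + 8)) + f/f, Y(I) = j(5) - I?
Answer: -1649/3 ≈ -549.67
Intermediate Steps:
Y(I) = 1 - I
M(f) = 1 - 5/(f*(8 + f)) (M(f) = -5*1/(f*(8 + f)) + 1 = -5/(f*(8 + f)) + 1 = 1 - 5/(f*(8 + f)))
-591 + Y(-30)*M(-5) = -591 + (1 - 1*(-30))*((-5 + (-5)² + 8*(-5))/((-5)*(8 - 5))) = -591 + (1 + 30)*(-⅕*(-5 + 25 - 40)/3) = -591 + 31*(-⅕*⅓*(-20)) = -591 + 31*(4/3) = -591 + 124/3 = -1649/3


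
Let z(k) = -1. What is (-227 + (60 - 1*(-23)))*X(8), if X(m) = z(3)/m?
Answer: 18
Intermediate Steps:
X(m) = -1/m
(-227 + (60 - 1*(-23)))*X(8) = (-227 + (60 - 1*(-23)))*(-1/8) = (-227 + (60 + 23))*(-1*1/8) = (-227 + 83)*(-1/8) = -144*(-1/8) = 18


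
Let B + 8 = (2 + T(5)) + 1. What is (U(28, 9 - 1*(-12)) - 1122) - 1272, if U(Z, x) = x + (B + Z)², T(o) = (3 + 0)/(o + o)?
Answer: -183011/100 ≈ -1830.1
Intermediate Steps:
T(o) = 3/(2*o) (T(o) = 3/((2*o)) = 3*(1/(2*o)) = 3/(2*o))
B = -47/10 (B = -8 + ((2 + (3/2)/5) + 1) = -8 + ((2 + (3/2)*(⅕)) + 1) = -8 + ((2 + 3/10) + 1) = -8 + (23/10 + 1) = -8 + 33/10 = -47/10 ≈ -4.7000)
U(Z, x) = x + (-47/10 + Z)²
(U(28, 9 - 1*(-12)) - 1122) - 1272 = (((9 - 1*(-12)) + (-47 + 10*28)²/100) - 1122) - 1272 = (((9 + 12) + (-47 + 280)²/100) - 1122) - 1272 = ((21 + (1/100)*233²) - 1122) - 1272 = ((21 + (1/100)*54289) - 1122) - 1272 = ((21 + 54289/100) - 1122) - 1272 = (56389/100 - 1122) - 1272 = -55811/100 - 1272 = -183011/100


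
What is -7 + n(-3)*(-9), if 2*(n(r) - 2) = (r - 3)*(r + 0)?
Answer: -106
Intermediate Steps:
n(r) = 2 + r*(-3 + r)/2 (n(r) = 2 + ((r - 3)*(r + 0))/2 = 2 + ((-3 + r)*r)/2 = 2 + (r*(-3 + r))/2 = 2 + r*(-3 + r)/2)
-7 + n(-3)*(-9) = -7 + (2 + (½)*(-3)² - 3/2*(-3))*(-9) = -7 + (2 + (½)*9 + 9/2)*(-9) = -7 + (2 + 9/2 + 9/2)*(-9) = -7 + 11*(-9) = -7 - 99 = -106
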